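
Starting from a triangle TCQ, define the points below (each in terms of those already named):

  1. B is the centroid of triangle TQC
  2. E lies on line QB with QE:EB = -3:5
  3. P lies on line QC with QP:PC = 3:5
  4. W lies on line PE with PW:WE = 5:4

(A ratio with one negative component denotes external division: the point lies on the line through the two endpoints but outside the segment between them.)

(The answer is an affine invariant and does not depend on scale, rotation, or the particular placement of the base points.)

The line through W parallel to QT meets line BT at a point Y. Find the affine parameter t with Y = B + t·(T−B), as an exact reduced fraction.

t = 4/3

Work in coordinates with T = (0, 0), C = (1, 0), Q = (0, 1).
1. B is the centroid of triangle TQC ⇒ B = (1/3, 1/3)
2. E lies on line QB with QE:EB = -3:5 ⇒ E = (-1/2, 2)
3. P lies on line QC with QP:PC = 3:5 ⇒ P = (3/8, 5/8)
4. W lies on line PE with PW:WE = 5:4 ⇒ W = (-1/9, 25/18)
through W parallel to QT: direction (0, -1); meets BT at Y = (-1/9, -1/9)
Y = B + t·(T−B) with t = 4/3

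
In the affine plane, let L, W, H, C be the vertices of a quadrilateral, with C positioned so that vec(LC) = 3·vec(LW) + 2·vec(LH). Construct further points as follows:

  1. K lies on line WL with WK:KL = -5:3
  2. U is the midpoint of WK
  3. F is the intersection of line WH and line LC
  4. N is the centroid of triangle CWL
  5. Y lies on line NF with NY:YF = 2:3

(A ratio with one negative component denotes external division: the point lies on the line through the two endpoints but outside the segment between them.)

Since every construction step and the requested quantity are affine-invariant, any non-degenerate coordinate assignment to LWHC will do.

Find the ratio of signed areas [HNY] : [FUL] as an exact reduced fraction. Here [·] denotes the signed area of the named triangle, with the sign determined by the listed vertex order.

[HNY]:[FUL] = -12/5

Set L = (0, 0), W = (1, 0), H = (0, 1), C = (3, 2); any affine frame gives the same invariant.
1. K lies on line WL with WK:KL = -5:3 ⇒ K = (-3/2, 0)
2. U is the midpoint of WK ⇒ U = (-1/4, 0)
3. F is the intersection of line WH and line LC ⇒ F = (3/5, 2/5)
4. N is the centroid of triangle CWL ⇒ N = (4/3, 2/3)
5. Y lies on line NF with NY:YF = 2:3 ⇒ Y = (26/25, 14/25)
2·[HNY] = -6/25, 2·[FUL] = 1/10
[HNY]:[FUL] = -6/25:1/10 = -12/5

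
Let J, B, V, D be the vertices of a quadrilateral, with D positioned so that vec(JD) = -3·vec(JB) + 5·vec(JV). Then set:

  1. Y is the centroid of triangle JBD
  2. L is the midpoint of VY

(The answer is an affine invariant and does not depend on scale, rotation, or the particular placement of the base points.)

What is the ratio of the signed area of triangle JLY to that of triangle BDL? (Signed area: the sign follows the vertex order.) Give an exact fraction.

Work in coordinates with J = (0, 0), B = (1, 0), V = (0, 1), D = (-3, 5).
1. Y is the centroid of triangle JBD ⇒ Y = (-2/3, 5/3)
2. L is the midpoint of VY ⇒ L = (-1/3, 4/3)
2·[JLY] = 1/3, 2·[BDL] = 4/3
[JLY]:[BDL] = 1/3:4/3 = 1/4

[JLY]:[BDL] = 1/4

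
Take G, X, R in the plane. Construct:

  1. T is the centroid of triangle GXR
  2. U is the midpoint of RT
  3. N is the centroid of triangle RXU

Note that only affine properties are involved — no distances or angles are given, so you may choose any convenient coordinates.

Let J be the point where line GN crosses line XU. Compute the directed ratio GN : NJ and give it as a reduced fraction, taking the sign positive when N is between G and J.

GN:NJ = -13

Assign G = (0, 0), X = (1, 0), R = (0, 1) — the answer is frame-independent, so this choice is without loss of generality.
1. T is the centroid of triangle GXR ⇒ T = (1/3, 1/3)
2. U is the midpoint of RT ⇒ U = (1/6, 2/3)
3. N is the centroid of triangle RXU ⇒ N = (7/18, 5/9)
line GN meets XU at J = (14/39, 20/39)
N = G + t·(J−G) with t = 13/12, so GN:NJ = 13/12:-1/12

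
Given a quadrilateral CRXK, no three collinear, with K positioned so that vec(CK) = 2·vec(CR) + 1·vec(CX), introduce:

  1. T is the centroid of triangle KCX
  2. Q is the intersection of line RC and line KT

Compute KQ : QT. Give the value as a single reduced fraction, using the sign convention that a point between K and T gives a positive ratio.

KQ:QT = -3/2

Choose coordinates C = (0, 0), R = (1, 0), X = (0, 1), K = (2, 1).
1. T is the centroid of triangle KCX ⇒ T = (2/3, 2/3)
2. Q is the intersection of line RC and line KT ⇒ Q = (-2, 0)
Q = K + t·(T−K) with t = 3, so KQ:QT = t:(1−t) = 3:-2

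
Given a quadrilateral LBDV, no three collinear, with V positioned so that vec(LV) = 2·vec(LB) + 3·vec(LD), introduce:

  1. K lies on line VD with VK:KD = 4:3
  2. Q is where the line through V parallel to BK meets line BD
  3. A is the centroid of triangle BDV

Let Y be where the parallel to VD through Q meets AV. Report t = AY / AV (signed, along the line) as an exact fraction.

Work in coordinates with L = (0, 0), B = (1, 0), D = (0, 1), V = (2, 3).
1. K lies on line VD with VK:KD = 4:3 ⇒ K = (6/7, 13/7)
2. Q is where the line through V parallel to BK meets line BD ⇒ Q = (7/3, -4/3)
3. A is the centroid of triangle BDV ⇒ A = (1, 4/3)
through Q parallel to VD: direction (-2, -2); meets AV at Y = (-5, -26/3)
Y = A + t·(V−A) with t = -6

t = -6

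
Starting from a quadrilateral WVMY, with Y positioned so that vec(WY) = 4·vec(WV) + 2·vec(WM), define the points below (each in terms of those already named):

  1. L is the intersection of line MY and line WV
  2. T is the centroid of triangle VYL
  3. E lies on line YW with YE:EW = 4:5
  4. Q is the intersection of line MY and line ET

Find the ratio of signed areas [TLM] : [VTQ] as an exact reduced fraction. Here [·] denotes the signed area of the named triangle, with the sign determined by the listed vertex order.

[TLM]:[VTQ] = -1/14

Set W = (0, 0), V = (1, 0), M = (0, 1), Y = (4, 2); any affine frame gives the same invariant.
1. L is the intersection of line MY and line WV ⇒ L = (-4, 0)
2. T is the centroid of triangle VYL ⇒ T = (1/3, 2/3)
3. E lies on line YW with YE:EW = 4:5 ⇒ E = (20/9, 10/9)
4. Q is the intersection of line MY and line ET ⇒ Q = (-28, -6)
2·[TLM] = -5/3, 2·[VTQ] = 70/3
[TLM]:[VTQ] = -5/3:70/3 = -1/14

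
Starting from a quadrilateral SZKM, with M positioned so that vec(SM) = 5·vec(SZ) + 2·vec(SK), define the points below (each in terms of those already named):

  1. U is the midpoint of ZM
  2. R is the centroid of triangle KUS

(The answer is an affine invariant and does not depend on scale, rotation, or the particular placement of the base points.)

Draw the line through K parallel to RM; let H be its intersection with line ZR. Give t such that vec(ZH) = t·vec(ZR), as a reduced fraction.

t = 2

Assign S = (0, 0), Z = (1, 0), K = (0, 1), M = (5, 2) — the answer is frame-independent, so this choice is without loss of generality.
1. U is the midpoint of ZM ⇒ U = (3, 1)
2. R is the centroid of triangle KUS ⇒ R = (1, 2/3)
through K parallel to RM: direction (4, 4/3); meets ZR at H = (1, 4/3)
H = Z + t·(R−Z) with t = 2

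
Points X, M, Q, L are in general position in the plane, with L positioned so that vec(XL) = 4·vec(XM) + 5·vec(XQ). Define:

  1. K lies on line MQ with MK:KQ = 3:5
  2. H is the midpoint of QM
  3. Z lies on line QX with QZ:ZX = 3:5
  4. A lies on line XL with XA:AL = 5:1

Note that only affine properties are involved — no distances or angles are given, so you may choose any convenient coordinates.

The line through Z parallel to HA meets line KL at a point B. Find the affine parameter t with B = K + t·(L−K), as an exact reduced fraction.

t = 144/35

Choose coordinates X = (0, 0), M = (1, 0), Q = (0, 1), L = (4, 5).
1. K lies on line MQ with MK:KQ = 3:5 ⇒ K = (5/8, 3/8)
2. H is the midpoint of QM ⇒ H = (1/2, 1/2)
3. Z lies on line QX with QZ:ZX = 3:5 ⇒ Z = (0, 5/8)
4. A lies on line XL with XA:AL = 5:1 ⇒ A = (10/3, 25/6)
through Z parallel to HA: direction (17/6, 11/3); meets KL at B = (4063/280, 5433/280)
B = K + t·(L−K) with t = 144/35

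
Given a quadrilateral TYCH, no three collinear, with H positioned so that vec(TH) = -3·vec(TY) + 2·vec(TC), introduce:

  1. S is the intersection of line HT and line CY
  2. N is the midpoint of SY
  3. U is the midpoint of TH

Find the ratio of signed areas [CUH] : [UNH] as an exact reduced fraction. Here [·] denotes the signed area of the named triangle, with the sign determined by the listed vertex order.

Set T = (0, 0), Y = (1, 0), C = (0, 1), H = (-3, 2); any affine frame gives the same invariant.
1. S is the intersection of line HT and line CY ⇒ S = (3, -2)
2. N is the midpoint of SY ⇒ N = (2, -1)
3. U is the midpoint of TH ⇒ U = (-3/2, 1)
2·[CUH] = -3/2, 2·[UNH] = 1/2
[CUH]:[UNH] = -3/2:1/2 = -3

[CUH]:[UNH] = -3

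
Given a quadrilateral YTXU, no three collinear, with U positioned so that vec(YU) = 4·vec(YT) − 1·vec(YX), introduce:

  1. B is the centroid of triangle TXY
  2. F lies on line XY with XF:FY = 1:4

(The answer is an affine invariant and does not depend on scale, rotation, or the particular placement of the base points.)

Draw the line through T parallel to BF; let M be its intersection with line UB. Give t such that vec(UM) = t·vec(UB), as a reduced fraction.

t = 16/19

Assign Y = (0, 0), T = (1, 0), X = (0, 1), U = (4, -1) — the answer is frame-independent, so this choice is without loss of generality.
1. B is the centroid of triangle TXY ⇒ B = (1/3, 1/3)
2. F lies on line XY with XF:FY = 1:4 ⇒ F = (0, 4/5)
through T parallel to BF: direction (-1/3, 7/15); meets UB at M = (52/57, 7/57)
M = U + t·(B−U) with t = 16/19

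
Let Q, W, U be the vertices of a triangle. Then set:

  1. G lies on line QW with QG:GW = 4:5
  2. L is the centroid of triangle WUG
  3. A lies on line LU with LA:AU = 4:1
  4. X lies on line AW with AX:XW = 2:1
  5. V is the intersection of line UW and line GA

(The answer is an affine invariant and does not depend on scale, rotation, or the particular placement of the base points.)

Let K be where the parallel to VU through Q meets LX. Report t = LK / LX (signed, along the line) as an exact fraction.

Work in coordinates with Q = (0, 0), W = (1, 0), U = (0, 1).
1. G lies on line QW with QG:GW = 4:5 ⇒ G = (4/9, 0)
2. L is the centroid of triangle WUG ⇒ L = (13/27, 1/3)
3. A lies on line LU with LA:AU = 4:1 ⇒ A = (13/135, 13/15)
4. X lies on line AW with AX:XW = 2:1 ⇒ X = (283/405, 13/45)
5. V is the intersection of line UW and line GA ⇒ V = (1/14, 13/14)
through Q parallel to VU: direction (-1/14, 1/14); meets LX at K = (-19/35, 19/35)
K = L + t·(X−L) with t = -33/7

t = -33/7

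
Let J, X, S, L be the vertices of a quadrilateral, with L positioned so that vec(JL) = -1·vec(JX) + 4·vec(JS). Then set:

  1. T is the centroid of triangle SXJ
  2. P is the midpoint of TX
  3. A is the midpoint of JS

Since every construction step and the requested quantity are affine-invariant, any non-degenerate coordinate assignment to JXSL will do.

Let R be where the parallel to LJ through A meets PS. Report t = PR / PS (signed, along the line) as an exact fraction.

Choose coordinates J = (0, 0), X = (1, 0), S = (0, 1), L = (-1, 4).
1. T is the centroid of triangle SXJ ⇒ T = (1/3, 1/3)
2. P is the midpoint of TX ⇒ P = (2/3, 1/6)
3. A is the midpoint of JS ⇒ A = (0, 1/2)
through A parallel to LJ: direction (1, -4); meets PS at R = (-2/11, 27/22)
R = P + t·(S−P) with t = 14/11

t = 14/11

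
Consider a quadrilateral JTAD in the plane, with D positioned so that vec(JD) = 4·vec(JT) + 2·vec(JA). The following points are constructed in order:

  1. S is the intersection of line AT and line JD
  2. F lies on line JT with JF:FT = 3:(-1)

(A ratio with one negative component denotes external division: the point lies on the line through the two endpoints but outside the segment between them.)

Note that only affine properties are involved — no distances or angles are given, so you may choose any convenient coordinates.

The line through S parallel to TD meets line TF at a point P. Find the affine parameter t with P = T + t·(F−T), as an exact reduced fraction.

Assign J = (0, 0), T = (1, 0), A = (0, 1), D = (4, 2) — the answer is frame-independent, so this choice is without loss of generality.
1. S is the intersection of line AT and line JD ⇒ S = (2/3, 1/3)
2. F lies on line JT with JF:FT = 3:(-1) ⇒ F = (3/2, 0)
through S parallel to TD: direction (3, 2); meets TF at P = (1/6, 0)
P = T + t·(F−T) with t = -5/3

t = -5/3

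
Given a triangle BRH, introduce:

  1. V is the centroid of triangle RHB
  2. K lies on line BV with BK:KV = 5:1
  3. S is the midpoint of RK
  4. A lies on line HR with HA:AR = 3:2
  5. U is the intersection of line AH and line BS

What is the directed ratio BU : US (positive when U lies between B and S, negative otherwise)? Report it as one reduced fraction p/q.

Choose coordinates B = (0, 0), R = (1, 0), H = (0, 1).
1. V is the centroid of triangle RHB ⇒ V = (1/3, 1/3)
2. K lies on line BV with BK:KV = 5:1 ⇒ K = (5/18, 5/18)
3. S is the midpoint of RK ⇒ S = (23/36, 5/36)
4. A lies on line HR with HA:AR = 3:2 ⇒ A = (3/5, 2/5)
5. U is the intersection of line AH and line BS ⇒ U = (23/28, 5/28)
U = B + t·(S−B) with t = 9/7, so BU:US = t:(1−t) = 9/7:-2/7

BU:US = -9/2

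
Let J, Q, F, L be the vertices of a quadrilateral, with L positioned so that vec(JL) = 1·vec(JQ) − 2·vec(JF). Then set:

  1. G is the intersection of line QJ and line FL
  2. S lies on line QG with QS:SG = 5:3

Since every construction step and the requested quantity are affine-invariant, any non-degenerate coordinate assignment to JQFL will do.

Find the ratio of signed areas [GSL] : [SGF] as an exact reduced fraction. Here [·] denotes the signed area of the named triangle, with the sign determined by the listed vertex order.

Choose coordinates J = (0, 0), Q = (1, 0), F = (0, 1), L = (1, -2).
1. G is the intersection of line QJ and line FL ⇒ G = (1/3, 0)
2. S lies on line QG with QS:SG = 5:3 ⇒ S = (7/12, 0)
2·[GSL] = -1/2, 2·[SGF] = -1/4
[GSL]:[SGF] = -1/2:-1/4 = 2

[GSL]:[SGF] = 2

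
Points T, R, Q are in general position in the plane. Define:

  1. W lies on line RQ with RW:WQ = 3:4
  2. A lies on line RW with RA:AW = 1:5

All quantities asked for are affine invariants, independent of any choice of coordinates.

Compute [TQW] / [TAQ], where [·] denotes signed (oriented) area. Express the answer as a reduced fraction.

Work in coordinates with T = (0, 0), R = (1, 0), Q = (0, 1).
1. W lies on line RQ with RW:WQ = 3:4 ⇒ W = (4/7, 3/7)
2. A lies on line RW with RA:AW = 1:5 ⇒ A = (13/14, 1/14)
2·[TQW] = -4/7, 2·[TAQ] = 13/14
[TQW]:[TAQ] = -4/7:13/14 = -8/13

[TQW]:[TAQ] = -8/13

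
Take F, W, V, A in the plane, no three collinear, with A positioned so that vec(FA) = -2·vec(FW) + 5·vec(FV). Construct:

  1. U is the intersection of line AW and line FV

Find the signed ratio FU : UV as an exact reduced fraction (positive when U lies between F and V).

Choose coordinates F = (0, 0), W = (1, 0), V = (0, 1), A = (-2, 5).
1. U is the intersection of line AW and line FV ⇒ U = (0, 5/3)
U = F + t·(V−F) with t = 5/3, so FU:UV = t:(1−t) = 5/3:-2/3

FU:UV = -5/2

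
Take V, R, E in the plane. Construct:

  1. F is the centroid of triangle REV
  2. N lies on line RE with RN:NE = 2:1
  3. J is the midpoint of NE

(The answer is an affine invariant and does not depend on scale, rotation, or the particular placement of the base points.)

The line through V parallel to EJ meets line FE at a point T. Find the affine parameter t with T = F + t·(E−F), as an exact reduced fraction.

t = -2

Set V = (0, 0), R = (1, 0), E = (0, 1); any affine frame gives the same invariant.
1. F is the centroid of triangle REV ⇒ F = (1/3, 1/3)
2. N lies on line RE with RN:NE = 2:1 ⇒ N = (1/3, 2/3)
3. J is the midpoint of NE ⇒ J = (1/6, 5/6)
through V parallel to EJ: direction (1/6, -1/6); meets FE at T = (1, -1)
T = F + t·(E−F) with t = -2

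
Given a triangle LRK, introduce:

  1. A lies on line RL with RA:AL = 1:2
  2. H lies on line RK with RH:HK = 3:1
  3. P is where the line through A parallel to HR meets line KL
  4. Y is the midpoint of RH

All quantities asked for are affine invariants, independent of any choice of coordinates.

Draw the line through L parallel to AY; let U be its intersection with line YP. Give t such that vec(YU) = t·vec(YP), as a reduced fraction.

t = 9/8

Set L = (0, 0), R = (1, 0), K = (0, 1); any affine frame gives the same invariant.
1. A lies on line RL with RA:AL = 1:2 ⇒ A = (2/3, 0)
2. H lies on line RK with RH:HK = 3:1 ⇒ H = (1/4, 3/4)
3. P is where the line through A parallel to HR meets line KL ⇒ P = (0, 2/3)
4. Y is the midpoint of RH ⇒ Y = (5/8, 3/8)
through L parallel to AY: direction (-1/24, 3/8); meets YP at U = (-5/64, 45/64)
U = Y + t·(P−Y) with t = 9/8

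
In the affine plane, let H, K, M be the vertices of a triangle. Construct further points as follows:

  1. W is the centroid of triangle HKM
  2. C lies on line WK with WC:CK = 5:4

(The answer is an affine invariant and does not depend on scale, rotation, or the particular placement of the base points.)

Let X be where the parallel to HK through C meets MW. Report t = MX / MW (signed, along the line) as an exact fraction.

Set H = (0, 0), K = (1, 0), M = (0, 1); any affine frame gives the same invariant.
1. W is the centroid of triangle HKM ⇒ W = (1/3, 1/3)
2. C lies on line WK with WC:CK = 5:4 ⇒ C = (19/27, 4/27)
through C parallel to HK: direction (1, 0); meets MW at X = (23/54, 4/27)
X = M + t·(W−M) with t = 23/18

t = 23/18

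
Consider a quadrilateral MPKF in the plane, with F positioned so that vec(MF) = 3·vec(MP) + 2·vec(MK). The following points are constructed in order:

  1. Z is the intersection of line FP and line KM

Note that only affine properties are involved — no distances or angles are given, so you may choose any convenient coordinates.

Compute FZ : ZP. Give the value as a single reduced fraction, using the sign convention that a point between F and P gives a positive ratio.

Set M = (0, 0), P = (1, 0), K = (0, 1), F = (3, 2); any affine frame gives the same invariant.
1. Z is the intersection of line FP and line KM ⇒ Z = (0, -1)
Z = F + t·(P−F) with t = 3/2, so FZ:ZP = t:(1−t) = 3/2:-1/2

FZ:ZP = -3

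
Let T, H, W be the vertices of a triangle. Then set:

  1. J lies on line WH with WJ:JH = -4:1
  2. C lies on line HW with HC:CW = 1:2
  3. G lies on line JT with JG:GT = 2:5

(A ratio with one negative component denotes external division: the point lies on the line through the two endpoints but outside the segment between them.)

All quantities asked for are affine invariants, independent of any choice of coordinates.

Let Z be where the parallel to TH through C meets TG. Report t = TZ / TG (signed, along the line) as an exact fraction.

t = -7/5

Set T = (0, 0), H = (1, 0), W = (0, 1); any affine frame gives the same invariant.
1. J lies on line WH with WJ:JH = -4:1 ⇒ J = (4/3, -1/3)
2. C lies on line HW with HC:CW = 1:2 ⇒ C = (2/3, 1/3)
3. G lies on line JT with JG:GT = 2:5 ⇒ G = (20/21, -5/21)
through C parallel to TH: direction (1, 0); meets TG at Z = (-4/3, 1/3)
Z = T + t·(G−T) with t = -7/5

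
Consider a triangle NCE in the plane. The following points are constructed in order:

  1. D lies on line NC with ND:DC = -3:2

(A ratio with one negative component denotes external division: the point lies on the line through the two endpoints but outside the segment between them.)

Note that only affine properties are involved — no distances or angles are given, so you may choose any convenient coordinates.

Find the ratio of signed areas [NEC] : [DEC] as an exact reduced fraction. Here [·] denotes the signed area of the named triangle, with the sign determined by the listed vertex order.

Assign N = (0, 0), C = (1, 0), E = (0, 1) — the answer is frame-independent, so this choice is without loss of generality.
1. D lies on line NC with ND:DC = -3:2 ⇒ D = (3, 0)
2·[NEC] = -1, 2·[DEC] = 2
[NEC]:[DEC] = -1:2 = -1/2

[NEC]:[DEC] = -1/2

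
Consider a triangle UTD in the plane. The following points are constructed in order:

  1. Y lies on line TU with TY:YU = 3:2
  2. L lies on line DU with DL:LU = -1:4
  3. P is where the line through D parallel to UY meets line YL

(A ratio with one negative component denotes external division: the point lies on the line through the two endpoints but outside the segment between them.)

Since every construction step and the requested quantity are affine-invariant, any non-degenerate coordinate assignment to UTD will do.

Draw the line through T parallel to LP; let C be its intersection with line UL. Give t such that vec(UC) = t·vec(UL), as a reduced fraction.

Assign U = (0, 0), T = (1, 0), D = (0, 1) — the answer is frame-independent, so this choice is without loss of generality.
1. Y lies on line TU with TY:YU = 3:2 ⇒ Y = (2/5, 0)
2. L lies on line DU with DL:LU = -1:4 ⇒ L = (0, 4/3)
3. P is where the line through D parallel to UY meets line YL ⇒ P = (1/10, 1)
through T parallel to LP: direction (1/10, -1/3); meets UL at C = (0, 10/3)
C = U + t·(L−U) with t = 5/2

t = 5/2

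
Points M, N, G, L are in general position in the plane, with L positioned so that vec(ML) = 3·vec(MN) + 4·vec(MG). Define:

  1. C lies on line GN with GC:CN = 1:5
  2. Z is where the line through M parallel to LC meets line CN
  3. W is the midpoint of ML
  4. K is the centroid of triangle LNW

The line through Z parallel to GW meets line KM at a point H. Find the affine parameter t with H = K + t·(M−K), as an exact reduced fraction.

t = 61/84

Set M = (0, 0), N = (1, 0), G = (0, 1), L = (3, 4); any affine frame gives the same invariant.
1. C lies on line GN with GC:CN = 1:5 ⇒ C = (1/6, 5/6)
2. Z is where the line through M parallel to LC meets line CN ⇒ Z = (17/36, 19/36)
3. W is the midpoint of ML ⇒ W = (3/2, 2)
4. K is the centroid of triangle LNW ⇒ K = (11/6, 2)
through Z parallel to GW: direction (3/2, 1); meets KM at H = (253/504, 23/42)
H = K + t·(M−K) with t = 61/84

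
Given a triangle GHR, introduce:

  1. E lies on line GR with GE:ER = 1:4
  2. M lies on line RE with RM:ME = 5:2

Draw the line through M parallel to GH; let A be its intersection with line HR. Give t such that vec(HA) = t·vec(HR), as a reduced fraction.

Choose coordinates G = (0, 0), H = (1, 0), R = (0, 1).
1. E lies on line GR with GE:ER = 1:4 ⇒ E = (0, 1/5)
2. M lies on line RE with RM:ME = 5:2 ⇒ M = (0, 3/7)
through M parallel to GH: direction (1, 0); meets HR at A = (4/7, 3/7)
A = H + t·(R−H) with t = 3/7

t = 3/7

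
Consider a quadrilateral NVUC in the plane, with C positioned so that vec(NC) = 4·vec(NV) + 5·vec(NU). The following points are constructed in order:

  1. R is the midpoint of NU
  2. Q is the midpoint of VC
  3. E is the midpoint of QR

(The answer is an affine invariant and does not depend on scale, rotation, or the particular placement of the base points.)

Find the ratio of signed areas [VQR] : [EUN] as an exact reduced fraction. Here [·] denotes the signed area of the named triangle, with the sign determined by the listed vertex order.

[VQR]:[EUN] = 13/5

Assign N = (0, 0), V = (1, 0), U = (0, 1), C = (4, 5) — the answer is frame-independent, so this choice is without loss of generality.
1. R is the midpoint of NU ⇒ R = (0, 1/2)
2. Q is the midpoint of VC ⇒ Q = (5/2, 5/2)
3. E is the midpoint of QR ⇒ E = (5/4, 3/2)
2·[VQR] = 13/4, 2·[EUN] = 5/4
[VQR]:[EUN] = 13/4:5/4 = 13/5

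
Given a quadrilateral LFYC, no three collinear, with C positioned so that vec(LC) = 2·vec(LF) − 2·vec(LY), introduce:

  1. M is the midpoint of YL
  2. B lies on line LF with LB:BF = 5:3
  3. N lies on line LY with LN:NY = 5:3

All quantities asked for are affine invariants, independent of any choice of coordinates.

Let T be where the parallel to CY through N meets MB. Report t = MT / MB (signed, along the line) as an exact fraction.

Assign L = (0, 0), F = (1, 0), Y = (0, 1), C = (2, -2) — the answer is frame-independent, so this choice is without loss of generality.
1. M is the midpoint of YL ⇒ M = (0, 1/2)
2. B lies on line LF with LB:BF = 5:3 ⇒ B = (5/8, 0)
3. N lies on line LY with LN:NY = 5:3 ⇒ N = (0, 5/8)
through N parallel to CY: direction (-2, 3); meets MB at T = (5/28, 5/14)
T = M + t·(B−M) with t = 2/7

t = 2/7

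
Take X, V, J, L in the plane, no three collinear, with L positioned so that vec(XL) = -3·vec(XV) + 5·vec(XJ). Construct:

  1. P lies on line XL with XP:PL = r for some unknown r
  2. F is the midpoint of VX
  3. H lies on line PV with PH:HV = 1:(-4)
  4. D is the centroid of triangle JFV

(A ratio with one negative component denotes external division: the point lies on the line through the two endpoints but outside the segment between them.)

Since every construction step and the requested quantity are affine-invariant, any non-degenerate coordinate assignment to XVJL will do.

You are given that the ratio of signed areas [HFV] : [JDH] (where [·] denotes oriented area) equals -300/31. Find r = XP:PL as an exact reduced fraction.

r = 5/2

Assign X = (0, 0), V = (1, 0), J = (0, 1), L = (-3, 5) — the answer is frame-independent, so this choice is without loss of generality.
1. With XP:PL = r, write λ = r/(r+1) so P = X + λ·(L−X); P is affine-linear in λ
2. F is the midpoint of VX ⇒ F = (1/2, 0)
3. H lies on line PV with PH:HV = 1:(-4) ⇒ H is an affine combination of earlier points and hence also affine-linear in λ
4. D is the centroid of triangle JFV ⇒ D = (1/2, 1/3)
Every point depending on P is an affine combination of P and λ-independent points, so each such coordinate is linear in λ; the λ² term in each signed area is a multiple of (L−X)×(L−X) = 0, so 2·[HFV] and 2·[JDH] are each linear in λ. Evaluating at λ=0 and λ=1:
  2·[HFV] = 10/3·λ,   2·[JDH] = 2/3·λ − 13/18
So [HFV]:[JDH] = (10/3·λ) / (2/3·λ − 13/18). Setting this equal to -300/31:
  10/3·λ = -300/31·(2/3·λ − 13/18)  ⇒  λ = 5/7
Then r = λ/(1−λ) = (5/7)/(2/7) = 5/2. Check: with r = 5/2, P = (-15/7, 25/7) and [HFV]:[JDH] = -300/31 as required.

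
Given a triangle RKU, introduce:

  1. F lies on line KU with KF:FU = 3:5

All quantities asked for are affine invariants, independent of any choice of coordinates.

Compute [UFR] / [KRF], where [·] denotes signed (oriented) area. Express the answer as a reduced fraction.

Work in coordinates with R = (0, 0), K = (1, 0), U = (0, 1).
1. F lies on line KU with KF:FU = 3:5 ⇒ F = (5/8, 3/8)
2·[UFR] = -5/8, 2·[KRF] = -3/8
[UFR]:[KRF] = -5/8:-3/8 = 5/3

[UFR]:[KRF] = 5/3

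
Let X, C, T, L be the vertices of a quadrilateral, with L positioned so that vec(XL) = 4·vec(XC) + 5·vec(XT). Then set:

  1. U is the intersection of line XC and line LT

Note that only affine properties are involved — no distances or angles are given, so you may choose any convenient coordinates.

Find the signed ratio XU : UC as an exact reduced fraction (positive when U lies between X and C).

Choose coordinates X = (0, 0), C = (1, 0), T = (0, 1), L = (4, 5).
1. U is the intersection of line XC and line LT ⇒ U = (-1, 0)
U = X + t·(C−X) with t = -1, so XU:UC = t:(1−t) = -1:2

XU:UC = -1/2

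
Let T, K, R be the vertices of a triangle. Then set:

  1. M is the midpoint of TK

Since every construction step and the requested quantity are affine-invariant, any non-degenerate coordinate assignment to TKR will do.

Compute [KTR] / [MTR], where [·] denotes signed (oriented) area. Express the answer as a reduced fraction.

Set T = (0, 0), K = (1, 0), R = (0, 1); any affine frame gives the same invariant.
1. M is the midpoint of TK ⇒ M = (1/2, 0)
2·[KTR] = -1, 2·[MTR] = -1/2
[KTR]:[MTR] = -1:-1/2 = 2

[KTR]:[MTR] = 2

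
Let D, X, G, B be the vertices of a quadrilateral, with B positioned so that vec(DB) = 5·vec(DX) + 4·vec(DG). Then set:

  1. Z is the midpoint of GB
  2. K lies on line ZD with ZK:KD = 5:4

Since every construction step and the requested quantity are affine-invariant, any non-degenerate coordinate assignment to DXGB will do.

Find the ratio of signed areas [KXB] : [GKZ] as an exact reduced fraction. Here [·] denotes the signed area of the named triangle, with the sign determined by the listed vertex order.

[KXB]:[GKZ] = 72/25

Choose coordinates D = (0, 0), X = (1, 0), G = (0, 1), B = (5, 4).
1. Z is the midpoint of GB ⇒ Z = (5/2, 5/2)
2. K lies on line ZD with ZK:KD = 5:4 ⇒ K = (10/9, 10/9)
2·[KXB] = 4, 2·[GKZ] = 25/18
[KXB]:[GKZ] = 4:25/18 = 72/25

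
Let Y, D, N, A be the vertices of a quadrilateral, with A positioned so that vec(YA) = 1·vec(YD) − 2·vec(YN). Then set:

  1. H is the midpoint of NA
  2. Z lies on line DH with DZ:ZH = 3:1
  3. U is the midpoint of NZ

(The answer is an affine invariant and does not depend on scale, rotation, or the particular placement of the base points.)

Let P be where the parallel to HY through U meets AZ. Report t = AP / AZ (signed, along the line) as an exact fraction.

Work in coordinates with Y = (0, 0), D = (1, 0), N = (0, 1), A = (1, -2).
1. H is the midpoint of NA ⇒ H = (1/2, -1/2)
2. Z lies on line DH with DZ:ZH = 3:1 ⇒ Z = (5/8, -3/8)
3. U is the midpoint of NZ ⇒ U = (5/16, 5/16)
through U parallel to HY: direction (-1/2, 1/2); meets AZ at P = (41/80, 9/80)
P = A + t·(Z−A) with t = 13/10

t = 13/10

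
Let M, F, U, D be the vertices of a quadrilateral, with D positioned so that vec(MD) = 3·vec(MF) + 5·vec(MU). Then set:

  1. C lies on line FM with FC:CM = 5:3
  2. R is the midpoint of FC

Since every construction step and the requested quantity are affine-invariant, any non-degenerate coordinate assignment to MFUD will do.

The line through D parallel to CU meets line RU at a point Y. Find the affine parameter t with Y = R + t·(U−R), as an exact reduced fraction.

Work in coordinates with M = (0, 0), F = (1, 0), U = (0, 1), D = (3, 5).
1. C lies on line FM with FC:CM = 5:3 ⇒ C = (3/8, 0)
2. R is the midpoint of FC ⇒ R = (11/16, 0)
through D parallel to CU: direction (-3/8, 1); meets RU at Y = (99/10, -67/5)
Y = R + t·(U−R) with t = -67/5

t = -67/5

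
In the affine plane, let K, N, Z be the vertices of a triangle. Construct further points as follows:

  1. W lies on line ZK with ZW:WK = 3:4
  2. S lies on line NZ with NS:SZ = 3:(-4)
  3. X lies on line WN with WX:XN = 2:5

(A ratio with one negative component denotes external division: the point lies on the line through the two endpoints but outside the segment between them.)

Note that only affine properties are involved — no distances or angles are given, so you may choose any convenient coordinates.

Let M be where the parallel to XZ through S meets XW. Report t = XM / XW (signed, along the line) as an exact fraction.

Work in coordinates with K = (0, 0), N = (1, 0), Z = (0, 1).
1. W lies on line ZK with ZW:WK = 3:4 ⇒ W = (0, 4/7)
2. S lies on line NZ with NS:SZ = 3:(-4) ⇒ S = (4, -3)
3. X lies on line WN with WX:XN = 2:5 ⇒ X = (2/7, 20/49)
through S parallel to XZ: direction (-2/7, 29/49); meets XW at M = (22/7, -60/49)
M = X + t·(W−X) with t = -10

t = -10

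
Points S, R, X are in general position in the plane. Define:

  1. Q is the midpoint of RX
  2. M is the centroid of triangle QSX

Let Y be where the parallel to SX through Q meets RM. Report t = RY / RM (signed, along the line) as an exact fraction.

t = 3/5

Assign S = (0, 0), R = (1, 0), X = (0, 1) — the answer is frame-independent, so this choice is without loss of generality.
1. Q is the midpoint of RX ⇒ Q = (1/2, 1/2)
2. M is the centroid of triangle QSX ⇒ M = (1/6, 1/2)
through Q parallel to SX: direction (0, 1); meets RM at Y = (1/2, 3/10)
Y = R + t·(M−R) with t = 3/5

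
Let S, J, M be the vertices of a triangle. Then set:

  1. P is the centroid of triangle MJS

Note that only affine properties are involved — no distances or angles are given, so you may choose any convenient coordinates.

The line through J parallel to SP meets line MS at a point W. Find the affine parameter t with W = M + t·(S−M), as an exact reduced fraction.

t = 2

Work in coordinates with S = (0, 0), J = (1, 0), M = (0, 1).
1. P is the centroid of triangle MJS ⇒ P = (1/3, 1/3)
through J parallel to SP: direction (1/3, 1/3); meets MS at W = (0, -1)
W = M + t·(S−M) with t = 2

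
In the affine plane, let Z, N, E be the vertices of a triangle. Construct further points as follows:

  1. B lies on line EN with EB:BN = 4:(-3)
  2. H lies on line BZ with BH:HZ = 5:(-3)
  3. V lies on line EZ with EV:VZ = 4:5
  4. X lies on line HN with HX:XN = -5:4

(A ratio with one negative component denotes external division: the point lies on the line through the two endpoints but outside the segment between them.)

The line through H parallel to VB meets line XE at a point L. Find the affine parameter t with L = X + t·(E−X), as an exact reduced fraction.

Set Z = (0, 0), N = (1, 0), E = (0, 1); any affine frame gives the same invariant.
1. B lies on line EN with EB:BN = 4:(-3) ⇒ B = (4, -3)
2. H lies on line BZ with BH:HZ = 5:(-3) ⇒ H = (-6, 9/2)
3. V lies on line EZ with EV:VZ = 4:5 ⇒ V = (0, 5/9)
4. X lies on line HN with HX:XN = -5:4 ⇒ X = (29, -18)
through H parallel to VB: direction (4, -32/9); meets XE at L = (-957/122, 749/122)
L = X + t·(E−X) with t = 155/122

t = 155/122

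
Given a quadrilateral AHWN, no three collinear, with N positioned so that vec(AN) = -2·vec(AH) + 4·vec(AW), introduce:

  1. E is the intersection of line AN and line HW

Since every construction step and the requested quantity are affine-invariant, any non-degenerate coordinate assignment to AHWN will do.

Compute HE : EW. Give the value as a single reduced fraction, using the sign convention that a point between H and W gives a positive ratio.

HE:EW = -2

Work in coordinates with A = (0, 0), H = (1, 0), W = (0, 1), N = (-2, 4).
1. E is the intersection of line AN and line HW ⇒ E = (-1, 2)
E = H + t·(W−H) with t = 2, so HE:EW = t:(1−t) = 2:-1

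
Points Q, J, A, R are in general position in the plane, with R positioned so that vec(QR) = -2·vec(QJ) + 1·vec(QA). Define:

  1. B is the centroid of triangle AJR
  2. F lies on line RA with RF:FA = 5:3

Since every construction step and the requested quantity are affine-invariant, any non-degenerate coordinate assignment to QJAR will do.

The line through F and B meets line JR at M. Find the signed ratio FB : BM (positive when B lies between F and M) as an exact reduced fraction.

FB:BM = 7/8

Choose coordinates Q = (0, 0), J = (1, 0), A = (0, 1), R = (-2, 1).
1. B is the centroid of triangle AJR ⇒ B = (-1/3, 2/3)
2. F lies on line RA with RF:FA = 5:3 ⇒ F = (-3/4, 1)
line FB meets JR at M = (1/7, 2/7)
B = F + t·(M−F) with t = 7/15, so FB:BM = 7/15:8/15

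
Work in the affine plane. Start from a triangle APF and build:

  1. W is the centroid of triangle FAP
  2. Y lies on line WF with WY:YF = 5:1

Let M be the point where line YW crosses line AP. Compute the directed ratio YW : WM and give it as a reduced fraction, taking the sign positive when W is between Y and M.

Choose coordinates A = (0, 0), P = (1, 0), F = (0, 1).
1. W is the centroid of triangle FAP ⇒ W = (1/3, 1/3)
2. Y lies on line WF with WY:YF = 5:1 ⇒ Y = (1/18, 8/9)
line YW meets AP at M = (1/2, 0)
W = Y + t·(M−Y) with t = 5/8, so YW:WM = 5/8:3/8

YW:WM = 5/3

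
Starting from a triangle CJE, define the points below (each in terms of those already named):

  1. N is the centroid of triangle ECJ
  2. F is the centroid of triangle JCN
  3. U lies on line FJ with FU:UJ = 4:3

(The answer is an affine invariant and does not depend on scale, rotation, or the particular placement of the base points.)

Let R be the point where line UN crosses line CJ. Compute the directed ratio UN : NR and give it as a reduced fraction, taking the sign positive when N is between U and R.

Choose coordinates C = (0, 0), J = (1, 0), E = (0, 1).
1. N is the centroid of triangle ECJ ⇒ N = (1/3, 1/3)
2. F is the centroid of triangle JCN ⇒ F = (4/9, 1/9)
3. U lies on line FJ with FU:UJ = 4:3 ⇒ U = (16/21, 1/21)
line UN meets CJ at R = (5/6, 0)
N = U + t·(R−U) with t = -6, so UN:NR = -6:7

UN:NR = -6/7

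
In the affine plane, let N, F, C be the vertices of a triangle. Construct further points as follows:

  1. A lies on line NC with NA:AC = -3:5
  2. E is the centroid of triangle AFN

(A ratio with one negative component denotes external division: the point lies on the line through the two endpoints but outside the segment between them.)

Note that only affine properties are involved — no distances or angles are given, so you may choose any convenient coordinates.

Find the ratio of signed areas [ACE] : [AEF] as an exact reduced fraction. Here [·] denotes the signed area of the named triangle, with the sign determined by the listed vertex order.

[ACE]:[AEF] = 5/3

Work in coordinates with N = (0, 0), F = (1, 0), C = (0, 1).
1. A lies on line NC with NA:AC = -3:5 ⇒ A = (0, -3/2)
2. E is the centroid of triangle AFN ⇒ E = (1/3, -1/2)
2·[ACE] = -5/6, 2·[AEF] = -1/2
[ACE]:[AEF] = -5/6:-1/2 = 5/3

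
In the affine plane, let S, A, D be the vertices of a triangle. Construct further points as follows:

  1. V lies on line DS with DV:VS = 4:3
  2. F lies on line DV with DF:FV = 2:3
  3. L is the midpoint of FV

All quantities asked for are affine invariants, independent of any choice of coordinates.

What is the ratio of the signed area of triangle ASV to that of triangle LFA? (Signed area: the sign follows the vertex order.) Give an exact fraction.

Assign S = (0, 0), A = (1, 0), D = (0, 1) — the answer is frame-independent, so this choice is without loss of generality.
1. V lies on line DS with DV:VS = 4:3 ⇒ V = (0, 3/7)
2. F lies on line DV with DF:FV = 2:3 ⇒ F = (0, 27/35)
3. L is the midpoint of FV ⇒ L = (0, 3/5)
2·[ASV] = -3/7, 2·[LFA] = -6/35
[ASV]:[LFA] = -3/7:-6/35 = 5/2

[ASV]:[LFA] = 5/2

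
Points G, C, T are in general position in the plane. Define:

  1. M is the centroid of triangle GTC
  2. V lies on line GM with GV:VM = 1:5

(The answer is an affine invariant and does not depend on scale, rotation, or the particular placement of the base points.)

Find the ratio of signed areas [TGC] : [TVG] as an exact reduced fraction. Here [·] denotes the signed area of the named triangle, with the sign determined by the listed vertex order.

[TGC]:[TVG] = -18

Assign G = (0, 0), C = (1, 0), T = (0, 1) — the answer is frame-independent, so this choice is without loss of generality.
1. M is the centroid of triangle GTC ⇒ M = (1/3, 1/3)
2. V lies on line GM with GV:VM = 1:5 ⇒ V = (1/18, 1/18)
2·[TGC] = 1, 2·[TVG] = -1/18
[TGC]:[TVG] = 1:-1/18 = -18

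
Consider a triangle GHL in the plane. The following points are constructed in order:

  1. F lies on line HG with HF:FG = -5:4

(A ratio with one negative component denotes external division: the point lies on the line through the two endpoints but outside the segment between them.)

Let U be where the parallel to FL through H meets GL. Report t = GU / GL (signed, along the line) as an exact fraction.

t = -1/4

Set G = (0, 0), H = (1, 0), L = (0, 1); any affine frame gives the same invariant.
1. F lies on line HG with HF:FG = -5:4 ⇒ F = (-4, 0)
through H parallel to FL: direction (4, 1); meets GL at U = (0, -1/4)
U = G + t·(L−G) with t = -1/4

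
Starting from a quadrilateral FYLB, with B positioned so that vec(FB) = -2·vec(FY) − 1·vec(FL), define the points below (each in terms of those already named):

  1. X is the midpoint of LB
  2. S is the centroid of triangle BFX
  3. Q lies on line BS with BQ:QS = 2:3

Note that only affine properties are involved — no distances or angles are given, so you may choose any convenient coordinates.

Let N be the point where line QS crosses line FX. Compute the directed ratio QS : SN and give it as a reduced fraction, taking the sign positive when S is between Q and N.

QS:SN = 6/5

Choose coordinates F = (0, 0), Y = (1, 0), L = (0, 1), B = (-2, -1).
1. X is the midpoint of LB ⇒ X = (-1, 0)
2. S is the centroid of triangle BFX ⇒ S = (-1, -1/3)
3. Q lies on line BS with BQ:QS = 2:3 ⇒ Q = (-8/5, -11/15)
line QS meets FX at N = (-1/2, 0)
S = Q + t·(N−Q) with t = 6/11, so QS:SN = 6/11:5/11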